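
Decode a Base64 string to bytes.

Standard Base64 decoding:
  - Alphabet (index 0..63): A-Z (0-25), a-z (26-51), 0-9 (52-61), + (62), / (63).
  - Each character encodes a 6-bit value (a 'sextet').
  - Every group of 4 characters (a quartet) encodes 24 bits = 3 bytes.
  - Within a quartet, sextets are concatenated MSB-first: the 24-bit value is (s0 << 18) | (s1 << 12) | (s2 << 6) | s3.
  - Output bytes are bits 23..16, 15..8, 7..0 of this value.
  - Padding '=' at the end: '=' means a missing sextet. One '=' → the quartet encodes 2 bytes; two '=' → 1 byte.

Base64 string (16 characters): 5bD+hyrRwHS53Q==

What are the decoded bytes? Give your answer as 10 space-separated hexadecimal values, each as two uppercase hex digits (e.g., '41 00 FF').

After char 0 ('5'=57): chars_in_quartet=1 acc=0x39 bytes_emitted=0
After char 1 ('b'=27): chars_in_quartet=2 acc=0xE5B bytes_emitted=0
After char 2 ('D'=3): chars_in_quartet=3 acc=0x396C3 bytes_emitted=0
After char 3 ('+'=62): chars_in_quartet=4 acc=0xE5B0FE -> emit E5 B0 FE, reset; bytes_emitted=3
After char 4 ('h'=33): chars_in_quartet=1 acc=0x21 bytes_emitted=3
After char 5 ('y'=50): chars_in_quartet=2 acc=0x872 bytes_emitted=3
After char 6 ('r'=43): chars_in_quartet=3 acc=0x21CAB bytes_emitted=3
After char 7 ('R'=17): chars_in_quartet=4 acc=0x872AD1 -> emit 87 2A D1, reset; bytes_emitted=6
After char 8 ('w'=48): chars_in_quartet=1 acc=0x30 bytes_emitted=6
After char 9 ('H'=7): chars_in_quartet=2 acc=0xC07 bytes_emitted=6
After char 10 ('S'=18): chars_in_quartet=3 acc=0x301D2 bytes_emitted=6
After char 11 ('5'=57): chars_in_quartet=4 acc=0xC074B9 -> emit C0 74 B9, reset; bytes_emitted=9
After char 12 ('3'=55): chars_in_quartet=1 acc=0x37 bytes_emitted=9
After char 13 ('Q'=16): chars_in_quartet=2 acc=0xDD0 bytes_emitted=9
Padding '==': partial quartet acc=0xDD0 -> emit DD; bytes_emitted=10

Answer: E5 B0 FE 87 2A D1 C0 74 B9 DD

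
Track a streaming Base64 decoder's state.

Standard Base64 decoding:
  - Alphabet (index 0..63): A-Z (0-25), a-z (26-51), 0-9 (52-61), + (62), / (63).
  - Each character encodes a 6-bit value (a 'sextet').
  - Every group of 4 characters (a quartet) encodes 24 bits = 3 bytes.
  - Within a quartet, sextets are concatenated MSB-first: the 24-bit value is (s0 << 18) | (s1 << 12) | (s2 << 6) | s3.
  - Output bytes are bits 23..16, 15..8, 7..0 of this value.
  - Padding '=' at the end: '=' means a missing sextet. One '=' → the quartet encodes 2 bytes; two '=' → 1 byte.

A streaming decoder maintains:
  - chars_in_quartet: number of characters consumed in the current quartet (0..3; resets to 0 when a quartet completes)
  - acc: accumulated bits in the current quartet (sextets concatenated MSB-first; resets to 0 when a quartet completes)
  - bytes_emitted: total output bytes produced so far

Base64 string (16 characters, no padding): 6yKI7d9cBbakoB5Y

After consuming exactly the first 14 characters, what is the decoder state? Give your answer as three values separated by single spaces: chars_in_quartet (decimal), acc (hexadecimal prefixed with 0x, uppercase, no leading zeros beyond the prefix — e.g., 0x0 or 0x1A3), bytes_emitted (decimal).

Answer: 2 0xA01 9

Derivation:
After char 0 ('6'=58): chars_in_quartet=1 acc=0x3A bytes_emitted=0
After char 1 ('y'=50): chars_in_quartet=2 acc=0xEB2 bytes_emitted=0
After char 2 ('K'=10): chars_in_quartet=3 acc=0x3AC8A bytes_emitted=0
After char 3 ('I'=8): chars_in_quartet=4 acc=0xEB2288 -> emit EB 22 88, reset; bytes_emitted=3
After char 4 ('7'=59): chars_in_quartet=1 acc=0x3B bytes_emitted=3
After char 5 ('d'=29): chars_in_quartet=2 acc=0xEDD bytes_emitted=3
After char 6 ('9'=61): chars_in_quartet=3 acc=0x3B77D bytes_emitted=3
After char 7 ('c'=28): chars_in_quartet=4 acc=0xEDDF5C -> emit ED DF 5C, reset; bytes_emitted=6
After char 8 ('B'=1): chars_in_quartet=1 acc=0x1 bytes_emitted=6
After char 9 ('b'=27): chars_in_quartet=2 acc=0x5B bytes_emitted=6
After char 10 ('a'=26): chars_in_quartet=3 acc=0x16DA bytes_emitted=6
After char 11 ('k'=36): chars_in_quartet=4 acc=0x5B6A4 -> emit 05 B6 A4, reset; bytes_emitted=9
After char 12 ('o'=40): chars_in_quartet=1 acc=0x28 bytes_emitted=9
After char 13 ('B'=1): chars_in_quartet=2 acc=0xA01 bytes_emitted=9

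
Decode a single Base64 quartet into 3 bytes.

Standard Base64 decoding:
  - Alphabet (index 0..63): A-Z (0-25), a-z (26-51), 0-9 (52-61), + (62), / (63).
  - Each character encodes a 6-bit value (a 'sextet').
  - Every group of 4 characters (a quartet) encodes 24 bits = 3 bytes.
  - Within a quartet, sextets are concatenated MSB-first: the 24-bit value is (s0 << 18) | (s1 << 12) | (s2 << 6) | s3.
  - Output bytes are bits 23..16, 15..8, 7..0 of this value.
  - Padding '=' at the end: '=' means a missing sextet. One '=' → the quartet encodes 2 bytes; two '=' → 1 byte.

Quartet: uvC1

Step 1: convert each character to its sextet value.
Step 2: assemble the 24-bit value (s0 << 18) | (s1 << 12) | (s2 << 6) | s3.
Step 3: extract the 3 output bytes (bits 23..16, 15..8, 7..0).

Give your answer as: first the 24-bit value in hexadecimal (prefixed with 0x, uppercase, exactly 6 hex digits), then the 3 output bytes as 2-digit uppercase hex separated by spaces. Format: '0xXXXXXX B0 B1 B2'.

Answer: 0xBAF0B5 BA F0 B5

Derivation:
Sextets: u=46, v=47, C=2, 1=53
24-bit: (46<<18) | (47<<12) | (2<<6) | 53
      = 0xB80000 | 0x02F000 | 0x000080 | 0x000035
      = 0xBAF0B5
Bytes: (v>>16)&0xFF=BA, (v>>8)&0xFF=F0, v&0xFF=B5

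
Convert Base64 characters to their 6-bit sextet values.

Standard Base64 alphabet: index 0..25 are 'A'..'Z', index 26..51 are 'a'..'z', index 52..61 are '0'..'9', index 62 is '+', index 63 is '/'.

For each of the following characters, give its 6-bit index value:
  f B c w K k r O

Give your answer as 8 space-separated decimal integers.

Answer: 31 1 28 48 10 36 43 14

Derivation:
'f': a..z range, 26 + ord('f') − ord('a') = 31
'B': A..Z range, ord('B') − ord('A') = 1
'c': a..z range, 26 + ord('c') − ord('a') = 28
'w': a..z range, 26 + ord('w') − ord('a') = 48
'K': A..Z range, ord('K') − ord('A') = 10
'k': a..z range, 26 + ord('k') − ord('a') = 36
'r': a..z range, 26 + ord('r') − ord('a') = 43
'O': A..Z range, ord('O') − ord('A') = 14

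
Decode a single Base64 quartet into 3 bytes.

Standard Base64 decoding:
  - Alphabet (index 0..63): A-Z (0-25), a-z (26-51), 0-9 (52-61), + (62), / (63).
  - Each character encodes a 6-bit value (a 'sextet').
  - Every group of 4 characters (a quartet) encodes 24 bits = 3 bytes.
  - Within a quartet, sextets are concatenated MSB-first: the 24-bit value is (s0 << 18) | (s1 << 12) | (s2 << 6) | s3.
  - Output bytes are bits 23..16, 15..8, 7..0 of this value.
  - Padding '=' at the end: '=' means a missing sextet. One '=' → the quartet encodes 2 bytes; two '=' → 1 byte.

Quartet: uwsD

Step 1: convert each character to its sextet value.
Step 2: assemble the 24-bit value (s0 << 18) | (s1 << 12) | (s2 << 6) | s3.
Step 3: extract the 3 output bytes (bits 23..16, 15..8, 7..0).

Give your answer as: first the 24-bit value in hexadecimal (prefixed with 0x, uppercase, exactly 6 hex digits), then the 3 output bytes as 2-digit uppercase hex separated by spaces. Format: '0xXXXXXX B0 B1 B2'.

Sextets: u=46, w=48, s=44, D=3
24-bit: (46<<18) | (48<<12) | (44<<6) | 3
      = 0xB80000 | 0x030000 | 0x000B00 | 0x000003
      = 0xBB0B03
Bytes: (v>>16)&0xFF=BB, (v>>8)&0xFF=0B, v&0xFF=03

Answer: 0xBB0B03 BB 0B 03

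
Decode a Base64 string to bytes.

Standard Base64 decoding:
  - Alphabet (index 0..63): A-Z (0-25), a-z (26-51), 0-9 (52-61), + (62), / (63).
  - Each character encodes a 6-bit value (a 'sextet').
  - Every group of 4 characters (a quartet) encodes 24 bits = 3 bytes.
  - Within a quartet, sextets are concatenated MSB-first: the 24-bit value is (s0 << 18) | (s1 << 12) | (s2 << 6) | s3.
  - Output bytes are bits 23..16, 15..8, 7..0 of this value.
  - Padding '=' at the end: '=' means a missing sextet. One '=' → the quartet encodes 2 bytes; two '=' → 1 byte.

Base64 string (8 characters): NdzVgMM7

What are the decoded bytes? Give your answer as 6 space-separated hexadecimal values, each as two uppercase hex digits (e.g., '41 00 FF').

Answer: 35 DC D5 80 C3 3B

Derivation:
After char 0 ('N'=13): chars_in_quartet=1 acc=0xD bytes_emitted=0
After char 1 ('d'=29): chars_in_quartet=2 acc=0x35D bytes_emitted=0
After char 2 ('z'=51): chars_in_quartet=3 acc=0xD773 bytes_emitted=0
After char 3 ('V'=21): chars_in_quartet=4 acc=0x35DCD5 -> emit 35 DC D5, reset; bytes_emitted=3
After char 4 ('g'=32): chars_in_quartet=1 acc=0x20 bytes_emitted=3
After char 5 ('M'=12): chars_in_quartet=2 acc=0x80C bytes_emitted=3
After char 6 ('M'=12): chars_in_quartet=3 acc=0x2030C bytes_emitted=3
After char 7 ('7'=59): chars_in_quartet=4 acc=0x80C33B -> emit 80 C3 3B, reset; bytes_emitted=6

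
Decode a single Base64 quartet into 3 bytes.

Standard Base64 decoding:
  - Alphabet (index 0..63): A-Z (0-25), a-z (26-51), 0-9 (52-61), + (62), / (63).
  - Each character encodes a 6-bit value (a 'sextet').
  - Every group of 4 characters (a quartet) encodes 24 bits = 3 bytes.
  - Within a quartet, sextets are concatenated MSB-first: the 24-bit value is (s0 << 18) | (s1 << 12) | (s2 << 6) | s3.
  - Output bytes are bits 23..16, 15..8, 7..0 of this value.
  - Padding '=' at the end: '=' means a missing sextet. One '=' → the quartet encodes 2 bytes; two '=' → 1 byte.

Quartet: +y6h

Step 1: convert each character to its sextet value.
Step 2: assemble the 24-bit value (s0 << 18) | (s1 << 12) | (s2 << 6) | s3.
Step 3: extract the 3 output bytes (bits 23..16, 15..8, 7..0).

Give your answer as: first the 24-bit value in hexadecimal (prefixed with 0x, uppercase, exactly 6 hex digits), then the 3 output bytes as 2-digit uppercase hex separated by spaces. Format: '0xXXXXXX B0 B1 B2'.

Sextets: +=62, y=50, 6=58, h=33
24-bit: (62<<18) | (50<<12) | (58<<6) | 33
      = 0xF80000 | 0x032000 | 0x000E80 | 0x000021
      = 0xFB2EA1
Bytes: (v>>16)&0xFF=FB, (v>>8)&0xFF=2E, v&0xFF=A1

Answer: 0xFB2EA1 FB 2E A1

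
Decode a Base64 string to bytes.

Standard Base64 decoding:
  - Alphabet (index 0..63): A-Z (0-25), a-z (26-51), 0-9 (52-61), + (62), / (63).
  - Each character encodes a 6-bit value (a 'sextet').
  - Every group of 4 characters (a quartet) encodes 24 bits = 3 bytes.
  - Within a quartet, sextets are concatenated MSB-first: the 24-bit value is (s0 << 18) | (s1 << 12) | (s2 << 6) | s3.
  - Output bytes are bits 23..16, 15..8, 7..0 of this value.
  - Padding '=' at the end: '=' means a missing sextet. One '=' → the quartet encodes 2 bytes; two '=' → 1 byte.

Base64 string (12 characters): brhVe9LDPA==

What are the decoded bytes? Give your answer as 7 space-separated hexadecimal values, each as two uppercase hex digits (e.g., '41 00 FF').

Answer: 6E B8 55 7B D2 C3 3C

Derivation:
After char 0 ('b'=27): chars_in_quartet=1 acc=0x1B bytes_emitted=0
After char 1 ('r'=43): chars_in_quartet=2 acc=0x6EB bytes_emitted=0
After char 2 ('h'=33): chars_in_quartet=3 acc=0x1BAE1 bytes_emitted=0
After char 3 ('V'=21): chars_in_quartet=4 acc=0x6EB855 -> emit 6E B8 55, reset; bytes_emitted=3
After char 4 ('e'=30): chars_in_quartet=1 acc=0x1E bytes_emitted=3
After char 5 ('9'=61): chars_in_quartet=2 acc=0x7BD bytes_emitted=3
After char 6 ('L'=11): chars_in_quartet=3 acc=0x1EF4B bytes_emitted=3
After char 7 ('D'=3): chars_in_quartet=4 acc=0x7BD2C3 -> emit 7B D2 C3, reset; bytes_emitted=6
After char 8 ('P'=15): chars_in_quartet=1 acc=0xF bytes_emitted=6
After char 9 ('A'=0): chars_in_quartet=2 acc=0x3C0 bytes_emitted=6
Padding '==': partial quartet acc=0x3C0 -> emit 3C; bytes_emitted=7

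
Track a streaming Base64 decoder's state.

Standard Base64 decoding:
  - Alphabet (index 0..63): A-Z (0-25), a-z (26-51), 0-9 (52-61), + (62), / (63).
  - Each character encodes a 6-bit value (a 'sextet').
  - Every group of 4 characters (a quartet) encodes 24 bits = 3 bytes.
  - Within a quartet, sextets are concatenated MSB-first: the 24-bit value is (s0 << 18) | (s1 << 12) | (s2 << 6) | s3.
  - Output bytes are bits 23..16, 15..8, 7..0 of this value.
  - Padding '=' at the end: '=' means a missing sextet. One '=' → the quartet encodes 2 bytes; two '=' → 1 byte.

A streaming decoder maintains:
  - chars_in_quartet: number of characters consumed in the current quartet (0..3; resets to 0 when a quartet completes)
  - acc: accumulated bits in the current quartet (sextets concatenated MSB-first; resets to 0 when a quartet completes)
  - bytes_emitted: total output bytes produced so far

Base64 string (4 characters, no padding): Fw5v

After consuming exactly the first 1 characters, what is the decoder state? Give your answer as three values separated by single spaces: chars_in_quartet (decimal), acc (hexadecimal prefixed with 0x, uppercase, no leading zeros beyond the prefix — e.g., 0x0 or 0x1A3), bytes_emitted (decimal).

Answer: 1 0x5 0

Derivation:
After char 0 ('F'=5): chars_in_quartet=1 acc=0x5 bytes_emitted=0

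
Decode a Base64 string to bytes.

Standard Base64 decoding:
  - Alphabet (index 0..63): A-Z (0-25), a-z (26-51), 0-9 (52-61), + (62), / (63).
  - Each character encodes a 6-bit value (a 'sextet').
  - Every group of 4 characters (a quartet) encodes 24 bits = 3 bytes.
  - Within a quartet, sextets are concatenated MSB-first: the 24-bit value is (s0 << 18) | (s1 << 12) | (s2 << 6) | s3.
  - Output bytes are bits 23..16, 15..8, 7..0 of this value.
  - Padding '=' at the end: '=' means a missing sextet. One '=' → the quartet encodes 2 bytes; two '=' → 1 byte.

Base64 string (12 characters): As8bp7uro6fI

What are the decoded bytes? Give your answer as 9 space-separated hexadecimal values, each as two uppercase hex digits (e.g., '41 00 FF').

Answer: 02 CF 1B A7 BB AB A3 A7 C8

Derivation:
After char 0 ('A'=0): chars_in_quartet=1 acc=0x0 bytes_emitted=0
After char 1 ('s'=44): chars_in_quartet=2 acc=0x2C bytes_emitted=0
After char 2 ('8'=60): chars_in_quartet=3 acc=0xB3C bytes_emitted=0
After char 3 ('b'=27): chars_in_quartet=4 acc=0x2CF1B -> emit 02 CF 1B, reset; bytes_emitted=3
After char 4 ('p'=41): chars_in_quartet=1 acc=0x29 bytes_emitted=3
After char 5 ('7'=59): chars_in_quartet=2 acc=0xA7B bytes_emitted=3
After char 6 ('u'=46): chars_in_quartet=3 acc=0x29EEE bytes_emitted=3
After char 7 ('r'=43): chars_in_quartet=4 acc=0xA7BBAB -> emit A7 BB AB, reset; bytes_emitted=6
After char 8 ('o'=40): chars_in_quartet=1 acc=0x28 bytes_emitted=6
After char 9 ('6'=58): chars_in_quartet=2 acc=0xA3A bytes_emitted=6
After char 10 ('f'=31): chars_in_quartet=3 acc=0x28E9F bytes_emitted=6
After char 11 ('I'=8): chars_in_quartet=4 acc=0xA3A7C8 -> emit A3 A7 C8, reset; bytes_emitted=9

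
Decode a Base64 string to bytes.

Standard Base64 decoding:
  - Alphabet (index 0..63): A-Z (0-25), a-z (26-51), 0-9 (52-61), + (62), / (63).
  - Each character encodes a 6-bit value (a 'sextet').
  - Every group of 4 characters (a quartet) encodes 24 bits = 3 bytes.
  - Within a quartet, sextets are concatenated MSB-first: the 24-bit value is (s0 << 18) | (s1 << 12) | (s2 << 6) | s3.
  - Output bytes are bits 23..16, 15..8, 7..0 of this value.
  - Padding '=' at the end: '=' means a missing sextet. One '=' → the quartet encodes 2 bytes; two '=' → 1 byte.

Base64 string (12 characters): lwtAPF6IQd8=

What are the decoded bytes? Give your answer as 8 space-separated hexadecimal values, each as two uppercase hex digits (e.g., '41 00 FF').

After char 0 ('l'=37): chars_in_quartet=1 acc=0x25 bytes_emitted=0
After char 1 ('w'=48): chars_in_quartet=2 acc=0x970 bytes_emitted=0
After char 2 ('t'=45): chars_in_quartet=3 acc=0x25C2D bytes_emitted=0
After char 3 ('A'=0): chars_in_quartet=4 acc=0x970B40 -> emit 97 0B 40, reset; bytes_emitted=3
After char 4 ('P'=15): chars_in_quartet=1 acc=0xF bytes_emitted=3
After char 5 ('F'=5): chars_in_quartet=2 acc=0x3C5 bytes_emitted=3
After char 6 ('6'=58): chars_in_quartet=3 acc=0xF17A bytes_emitted=3
After char 7 ('I'=8): chars_in_quartet=4 acc=0x3C5E88 -> emit 3C 5E 88, reset; bytes_emitted=6
After char 8 ('Q'=16): chars_in_quartet=1 acc=0x10 bytes_emitted=6
After char 9 ('d'=29): chars_in_quartet=2 acc=0x41D bytes_emitted=6
After char 10 ('8'=60): chars_in_quartet=3 acc=0x1077C bytes_emitted=6
Padding '=': partial quartet acc=0x1077C -> emit 41 DF; bytes_emitted=8

Answer: 97 0B 40 3C 5E 88 41 DF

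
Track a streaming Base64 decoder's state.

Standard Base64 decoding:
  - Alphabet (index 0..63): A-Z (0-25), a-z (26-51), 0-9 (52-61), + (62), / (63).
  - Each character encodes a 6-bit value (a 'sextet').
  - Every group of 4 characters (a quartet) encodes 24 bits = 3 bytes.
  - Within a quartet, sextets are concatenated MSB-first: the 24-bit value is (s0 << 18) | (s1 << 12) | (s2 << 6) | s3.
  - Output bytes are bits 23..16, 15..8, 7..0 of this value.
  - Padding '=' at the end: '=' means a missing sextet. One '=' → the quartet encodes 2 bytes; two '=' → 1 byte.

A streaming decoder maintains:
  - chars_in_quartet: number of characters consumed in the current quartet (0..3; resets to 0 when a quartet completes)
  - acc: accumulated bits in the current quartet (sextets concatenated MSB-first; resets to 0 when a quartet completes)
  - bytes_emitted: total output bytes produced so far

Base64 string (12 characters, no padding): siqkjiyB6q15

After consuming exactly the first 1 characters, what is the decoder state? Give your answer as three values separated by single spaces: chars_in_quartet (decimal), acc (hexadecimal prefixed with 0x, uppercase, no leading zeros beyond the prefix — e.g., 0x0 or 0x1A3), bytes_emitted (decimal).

Answer: 1 0x2C 0

Derivation:
After char 0 ('s'=44): chars_in_quartet=1 acc=0x2C bytes_emitted=0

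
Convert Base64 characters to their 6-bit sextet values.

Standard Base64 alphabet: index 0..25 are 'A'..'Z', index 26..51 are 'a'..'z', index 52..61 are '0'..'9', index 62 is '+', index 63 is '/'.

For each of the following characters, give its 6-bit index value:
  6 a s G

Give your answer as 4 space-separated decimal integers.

Answer: 58 26 44 6

Derivation:
'6': 0..9 range, 52 + ord('6') − ord('0') = 58
'a': a..z range, 26 + ord('a') − ord('a') = 26
's': a..z range, 26 + ord('s') − ord('a') = 44
'G': A..Z range, ord('G') − ord('A') = 6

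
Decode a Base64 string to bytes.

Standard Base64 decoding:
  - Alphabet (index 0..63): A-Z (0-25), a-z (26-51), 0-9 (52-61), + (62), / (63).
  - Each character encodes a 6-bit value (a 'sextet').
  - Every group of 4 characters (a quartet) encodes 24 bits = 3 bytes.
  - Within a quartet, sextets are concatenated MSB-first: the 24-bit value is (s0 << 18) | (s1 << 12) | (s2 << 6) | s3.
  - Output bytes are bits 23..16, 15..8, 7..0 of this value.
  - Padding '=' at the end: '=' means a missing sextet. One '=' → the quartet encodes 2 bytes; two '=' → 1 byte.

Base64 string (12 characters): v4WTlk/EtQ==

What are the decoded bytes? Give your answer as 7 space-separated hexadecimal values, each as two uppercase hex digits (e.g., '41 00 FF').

After char 0 ('v'=47): chars_in_quartet=1 acc=0x2F bytes_emitted=0
After char 1 ('4'=56): chars_in_quartet=2 acc=0xBF8 bytes_emitted=0
After char 2 ('W'=22): chars_in_quartet=3 acc=0x2FE16 bytes_emitted=0
After char 3 ('T'=19): chars_in_quartet=4 acc=0xBF8593 -> emit BF 85 93, reset; bytes_emitted=3
After char 4 ('l'=37): chars_in_quartet=1 acc=0x25 bytes_emitted=3
After char 5 ('k'=36): chars_in_quartet=2 acc=0x964 bytes_emitted=3
After char 6 ('/'=63): chars_in_quartet=3 acc=0x2593F bytes_emitted=3
After char 7 ('E'=4): chars_in_quartet=4 acc=0x964FC4 -> emit 96 4F C4, reset; bytes_emitted=6
After char 8 ('t'=45): chars_in_quartet=1 acc=0x2D bytes_emitted=6
After char 9 ('Q'=16): chars_in_quartet=2 acc=0xB50 bytes_emitted=6
Padding '==': partial quartet acc=0xB50 -> emit B5; bytes_emitted=7

Answer: BF 85 93 96 4F C4 B5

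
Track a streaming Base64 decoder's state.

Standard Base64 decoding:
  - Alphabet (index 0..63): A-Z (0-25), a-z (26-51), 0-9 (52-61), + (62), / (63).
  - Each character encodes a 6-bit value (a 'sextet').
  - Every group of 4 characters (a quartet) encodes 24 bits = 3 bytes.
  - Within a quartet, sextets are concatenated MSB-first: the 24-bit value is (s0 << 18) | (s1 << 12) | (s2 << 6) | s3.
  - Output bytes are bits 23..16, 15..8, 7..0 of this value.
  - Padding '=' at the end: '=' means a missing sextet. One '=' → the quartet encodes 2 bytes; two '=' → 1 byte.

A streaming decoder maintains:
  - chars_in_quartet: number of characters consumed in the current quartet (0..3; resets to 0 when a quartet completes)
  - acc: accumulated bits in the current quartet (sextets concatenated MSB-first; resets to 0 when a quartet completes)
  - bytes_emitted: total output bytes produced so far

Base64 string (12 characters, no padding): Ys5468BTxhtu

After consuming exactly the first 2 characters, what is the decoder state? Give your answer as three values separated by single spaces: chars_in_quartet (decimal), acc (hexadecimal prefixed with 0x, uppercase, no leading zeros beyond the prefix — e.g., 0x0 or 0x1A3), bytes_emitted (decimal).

Answer: 2 0x62C 0

Derivation:
After char 0 ('Y'=24): chars_in_quartet=1 acc=0x18 bytes_emitted=0
After char 1 ('s'=44): chars_in_quartet=2 acc=0x62C bytes_emitted=0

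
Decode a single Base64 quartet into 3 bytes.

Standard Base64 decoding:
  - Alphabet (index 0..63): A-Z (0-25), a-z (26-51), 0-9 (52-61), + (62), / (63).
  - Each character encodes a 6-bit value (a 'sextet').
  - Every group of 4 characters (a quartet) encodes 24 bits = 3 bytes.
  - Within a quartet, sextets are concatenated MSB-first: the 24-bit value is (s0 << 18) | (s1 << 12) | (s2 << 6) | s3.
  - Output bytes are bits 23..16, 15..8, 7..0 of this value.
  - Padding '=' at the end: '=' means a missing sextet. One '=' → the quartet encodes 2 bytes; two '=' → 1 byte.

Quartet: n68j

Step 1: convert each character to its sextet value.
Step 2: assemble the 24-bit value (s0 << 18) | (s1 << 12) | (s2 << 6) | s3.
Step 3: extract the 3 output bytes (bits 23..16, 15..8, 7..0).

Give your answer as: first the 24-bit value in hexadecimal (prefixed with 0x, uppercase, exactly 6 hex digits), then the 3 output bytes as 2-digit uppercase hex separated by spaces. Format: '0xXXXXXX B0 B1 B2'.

Sextets: n=39, 6=58, 8=60, j=35
24-bit: (39<<18) | (58<<12) | (60<<6) | 35
      = 0x9C0000 | 0x03A000 | 0x000F00 | 0x000023
      = 0x9FAF23
Bytes: (v>>16)&0xFF=9F, (v>>8)&0xFF=AF, v&0xFF=23

Answer: 0x9FAF23 9F AF 23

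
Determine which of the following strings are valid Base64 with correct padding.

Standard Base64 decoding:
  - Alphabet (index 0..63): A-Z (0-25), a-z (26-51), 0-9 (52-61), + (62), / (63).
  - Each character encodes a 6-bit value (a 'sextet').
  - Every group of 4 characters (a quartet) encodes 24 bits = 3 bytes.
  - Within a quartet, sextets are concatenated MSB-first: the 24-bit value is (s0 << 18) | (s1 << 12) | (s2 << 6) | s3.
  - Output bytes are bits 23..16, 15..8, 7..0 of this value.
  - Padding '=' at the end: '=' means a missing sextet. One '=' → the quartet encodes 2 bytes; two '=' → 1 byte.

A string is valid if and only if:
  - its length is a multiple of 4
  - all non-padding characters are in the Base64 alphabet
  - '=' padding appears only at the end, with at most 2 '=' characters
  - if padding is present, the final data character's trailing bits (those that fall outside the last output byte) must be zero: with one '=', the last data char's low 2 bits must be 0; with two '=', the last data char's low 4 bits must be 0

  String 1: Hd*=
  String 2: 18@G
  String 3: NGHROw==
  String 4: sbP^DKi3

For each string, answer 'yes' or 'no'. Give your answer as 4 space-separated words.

String 1: 'Hd*=' → invalid (bad char(s): ['*'])
String 2: '18@G' → invalid (bad char(s): ['@'])
String 3: 'NGHROw==' → valid
String 4: 'sbP^DKi3' → invalid (bad char(s): ['^'])

Answer: no no yes no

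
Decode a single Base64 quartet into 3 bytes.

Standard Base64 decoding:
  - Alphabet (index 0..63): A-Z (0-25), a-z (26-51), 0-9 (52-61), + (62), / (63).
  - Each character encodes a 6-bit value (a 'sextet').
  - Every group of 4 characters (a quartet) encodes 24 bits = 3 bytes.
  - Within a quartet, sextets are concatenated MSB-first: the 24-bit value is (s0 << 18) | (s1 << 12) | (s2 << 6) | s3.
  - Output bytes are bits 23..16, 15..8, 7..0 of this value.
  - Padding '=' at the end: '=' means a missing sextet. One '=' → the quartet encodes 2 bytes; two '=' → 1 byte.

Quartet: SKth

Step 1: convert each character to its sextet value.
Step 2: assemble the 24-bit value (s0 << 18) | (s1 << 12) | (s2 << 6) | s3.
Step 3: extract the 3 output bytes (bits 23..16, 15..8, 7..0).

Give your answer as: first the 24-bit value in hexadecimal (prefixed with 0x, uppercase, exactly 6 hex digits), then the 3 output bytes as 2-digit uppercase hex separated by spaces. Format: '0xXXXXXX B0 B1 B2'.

Answer: 0x48AB61 48 AB 61

Derivation:
Sextets: S=18, K=10, t=45, h=33
24-bit: (18<<18) | (10<<12) | (45<<6) | 33
      = 0x480000 | 0x00A000 | 0x000B40 | 0x000021
      = 0x48AB61
Bytes: (v>>16)&0xFF=48, (v>>8)&0xFF=AB, v&0xFF=61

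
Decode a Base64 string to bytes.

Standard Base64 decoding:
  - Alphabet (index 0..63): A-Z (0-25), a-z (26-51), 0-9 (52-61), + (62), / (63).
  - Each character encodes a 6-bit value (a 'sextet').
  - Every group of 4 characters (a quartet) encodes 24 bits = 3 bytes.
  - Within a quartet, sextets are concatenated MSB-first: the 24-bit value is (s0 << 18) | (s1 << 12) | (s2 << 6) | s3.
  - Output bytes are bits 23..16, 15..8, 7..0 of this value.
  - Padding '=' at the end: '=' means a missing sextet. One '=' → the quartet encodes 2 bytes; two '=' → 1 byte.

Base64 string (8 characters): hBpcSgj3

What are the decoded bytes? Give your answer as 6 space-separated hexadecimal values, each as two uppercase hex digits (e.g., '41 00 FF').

After char 0 ('h'=33): chars_in_quartet=1 acc=0x21 bytes_emitted=0
After char 1 ('B'=1): chars_in_quartet=2 acc=0x841 bytes_emitted=0
After char 2 ('p'=41): chars_in_quartet=3 acc=0x21069 bytes_emitted=0
After char 3 ('c'=28): chars_in_quartet=4 acc=0x841A5C -> emit 84 1A 5C, reset; bytes_emitted=3
After char 4 ('S'=18): chars_in_quartet=1 acc=0x12 bytes_emitted=3
After char 5 ('g'=32): chars_in_quartet=2 acc=0x4A0 bytes_emitted=3
After char 6 ('j'=35): chars_in_quartet=3 acc=0x12823 bytes_emitted=3
After char 7 ('3'=55): chars_in_quartet=4 acc=0x4A08F7 -> emit 4A 08 F7, reset; bytes_emitted=6

Answer: 84 1A 5C 4A 08 F7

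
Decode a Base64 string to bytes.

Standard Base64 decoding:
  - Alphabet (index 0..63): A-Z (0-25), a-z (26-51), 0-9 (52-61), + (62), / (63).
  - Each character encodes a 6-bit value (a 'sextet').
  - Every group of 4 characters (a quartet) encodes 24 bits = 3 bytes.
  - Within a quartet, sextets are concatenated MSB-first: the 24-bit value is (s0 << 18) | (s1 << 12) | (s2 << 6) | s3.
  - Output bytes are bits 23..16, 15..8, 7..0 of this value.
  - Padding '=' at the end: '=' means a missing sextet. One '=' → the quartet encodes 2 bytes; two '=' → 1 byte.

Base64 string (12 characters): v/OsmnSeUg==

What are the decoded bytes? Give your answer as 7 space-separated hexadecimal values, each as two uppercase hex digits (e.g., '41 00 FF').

Answer: BF F3 AC 9A 74 9E 52

Derivation:
After char 0 ('v'=47): chars_in_quartet=1 acc=0x2F bytes_emitted=0
After char 1 ('/'=63): chars_in_quartet=2 acc=0xBFF bytes_emitted=0
After char 2 ('O'=14): chars_in_quartet=3 acc=0x2FFCE bytes_emitted=0
After char 3 ('s'=44): chars_in_quartet=4 acc=0xBFF3AC -> emit BF F3 AC, reset; bytes_emitted=3
After char 4 ('m'=38): chars_in_quartet=1 acc=0x26 bytes_emitted=3
After char 5 ('n'=39): chars_in_quartet=2 acc=0x9A7 bytes_emitted=3
After char 6 ('S'=18): chars_in_quartet=3 acc=0x269D2 bytes_emitted=3
After char 7 ('e'=30): chars_in_quartet=4 acc=0x9A749E -> emit 9A 74 9E, reset; bytes_emitted=6
After char 8 ('U'=20): chars_in_quartet=1 acc=0x14 bytes_emitted=6
After char 9 ('g'=32): chars_in_quartet=2 acc=0x520 bytes_emitted=6
Padding '==': partial quartet acc=0x520 -> emit 52; bytes_emitted=7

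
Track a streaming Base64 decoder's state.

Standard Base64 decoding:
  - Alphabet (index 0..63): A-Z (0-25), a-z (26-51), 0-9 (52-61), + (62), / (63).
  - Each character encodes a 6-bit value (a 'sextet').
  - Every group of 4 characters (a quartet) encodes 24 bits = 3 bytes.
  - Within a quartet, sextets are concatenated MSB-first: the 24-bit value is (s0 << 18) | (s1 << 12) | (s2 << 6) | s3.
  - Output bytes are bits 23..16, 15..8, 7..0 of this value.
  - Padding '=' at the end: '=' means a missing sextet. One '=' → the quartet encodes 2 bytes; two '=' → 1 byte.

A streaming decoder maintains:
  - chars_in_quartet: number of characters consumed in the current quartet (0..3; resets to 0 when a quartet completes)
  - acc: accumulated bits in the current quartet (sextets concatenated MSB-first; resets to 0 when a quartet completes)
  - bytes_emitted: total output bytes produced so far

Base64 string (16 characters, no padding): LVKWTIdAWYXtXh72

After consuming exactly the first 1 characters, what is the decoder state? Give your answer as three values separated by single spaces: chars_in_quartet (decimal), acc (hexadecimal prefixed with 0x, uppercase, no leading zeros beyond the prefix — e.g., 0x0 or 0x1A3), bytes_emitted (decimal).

Answer: 1 0xB 0

Derivation:
After char 0 ('L'=11): chars_in_quartet=1 acc=0xB bytes_emitted=0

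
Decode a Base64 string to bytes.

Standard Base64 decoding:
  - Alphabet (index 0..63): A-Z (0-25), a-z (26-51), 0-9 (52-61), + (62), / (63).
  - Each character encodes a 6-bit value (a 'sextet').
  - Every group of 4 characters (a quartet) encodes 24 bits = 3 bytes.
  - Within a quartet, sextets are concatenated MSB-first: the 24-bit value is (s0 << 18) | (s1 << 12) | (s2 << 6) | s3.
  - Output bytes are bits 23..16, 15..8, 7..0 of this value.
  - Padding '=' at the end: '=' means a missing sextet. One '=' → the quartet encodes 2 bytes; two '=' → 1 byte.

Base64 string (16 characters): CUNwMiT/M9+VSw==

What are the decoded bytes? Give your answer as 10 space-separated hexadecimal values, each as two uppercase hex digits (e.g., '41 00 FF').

Answer: 09 43 70 32 24 FF 33 DF 95 4B

Derivation:
After char 0 ('C'=2): chars_in_quartet=1 acc=0x2 bytes_emitted=0
After char 1 ('U'=20): chars_in_quartet=2 acc=0x94 bytes_emitted=0
After char 2 ('N'=13): chars_in_quartet=3 acc=0x250D bytes_emitted=0
After char 3 ('w'=48): chars_in_quartet=4 acc=0x94370 -> emit 09 43 70, reset; bytes_emitted=3
After char 4 ('M'=12): chars_in_quartet=1 acc=0xC bytes_emitted=3
After char 5 ('i'=34): chars_in_quartet=2 acc=0x322 bytes_emitted=3
After char 6 ('T'=19): chars_in_quartet=3 acc=0xC893 bytes_emitted=3
After char 7 ('/'=63): chars_in_quartet=4 acc=0x3224FF -> emit 32 24 FF, reset; bytes_emitted=6
After char 8 ('M'=12): chars_in_quartet=1 acc=0xC bytes_emitted=6
After char 9 ('9'=61): chars_in_quartet=2 acc=0x33D bytes_emitted=6
After char 10 ('+'=62): chars_in_quartet=3 acc=0xCF7E bytes_emitted=6
After char 11 ('V'=21): chars_in_quartet=4 acc=0x33DF95 -> emit 33 DF 95, reset; bytes_emitted=9
After char 12 ('S'=18): chars_in_quartet=1 acc=0x12 bytes_emitted=9
After char 13 ('w'=48): chars_in_quartet=2 acc=0x4B0 bytes_emitted=9
Padding '==': partial quartet acc=0x4B0 -> emit 4B; bytes_emitted=10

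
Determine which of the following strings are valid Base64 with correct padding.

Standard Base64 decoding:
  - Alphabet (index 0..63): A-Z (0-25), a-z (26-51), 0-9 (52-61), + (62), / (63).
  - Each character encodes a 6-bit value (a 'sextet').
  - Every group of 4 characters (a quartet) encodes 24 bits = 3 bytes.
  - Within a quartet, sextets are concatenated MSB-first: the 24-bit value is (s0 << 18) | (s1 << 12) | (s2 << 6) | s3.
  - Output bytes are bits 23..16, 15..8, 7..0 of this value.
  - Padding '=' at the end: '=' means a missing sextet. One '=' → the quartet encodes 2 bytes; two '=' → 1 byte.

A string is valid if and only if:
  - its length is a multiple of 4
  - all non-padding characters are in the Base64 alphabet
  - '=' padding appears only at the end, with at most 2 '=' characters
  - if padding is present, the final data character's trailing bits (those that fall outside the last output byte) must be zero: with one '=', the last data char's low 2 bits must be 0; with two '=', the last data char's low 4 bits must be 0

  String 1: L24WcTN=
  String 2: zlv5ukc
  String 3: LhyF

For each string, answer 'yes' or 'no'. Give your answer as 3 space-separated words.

Answer: no no yes

Derivation:
String 1: 'L24WcTN=' → invalid (bad trailing bits)
String 2: 'zlv5ukc' → invalid (len=7 not mult of 4)
String 3: 'LhyF' → valid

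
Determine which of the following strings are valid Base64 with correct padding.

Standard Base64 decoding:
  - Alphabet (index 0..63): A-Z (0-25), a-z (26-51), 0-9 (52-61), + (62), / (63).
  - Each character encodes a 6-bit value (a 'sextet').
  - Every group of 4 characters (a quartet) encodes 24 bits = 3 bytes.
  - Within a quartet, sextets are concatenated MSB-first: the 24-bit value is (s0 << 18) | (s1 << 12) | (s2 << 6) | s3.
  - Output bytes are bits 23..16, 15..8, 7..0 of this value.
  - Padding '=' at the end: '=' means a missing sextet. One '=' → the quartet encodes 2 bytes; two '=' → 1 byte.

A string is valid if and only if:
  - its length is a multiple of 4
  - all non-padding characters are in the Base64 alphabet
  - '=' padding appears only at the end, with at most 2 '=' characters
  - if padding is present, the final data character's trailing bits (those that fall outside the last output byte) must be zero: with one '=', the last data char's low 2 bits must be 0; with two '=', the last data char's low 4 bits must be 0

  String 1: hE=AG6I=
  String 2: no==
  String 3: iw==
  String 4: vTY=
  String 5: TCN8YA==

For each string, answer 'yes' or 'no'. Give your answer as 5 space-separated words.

String 1: 'hE=AG6I=' → invalid (bad char(s): ['=']; '=' in middle)
String 2: 'no==' → invalid (bad trailing bits)
String 3: 'iw==' → valid
String 4: 'vTY=' → valid
String 5: 'TCN8YA==' → valid

Answer: no no yes yes yes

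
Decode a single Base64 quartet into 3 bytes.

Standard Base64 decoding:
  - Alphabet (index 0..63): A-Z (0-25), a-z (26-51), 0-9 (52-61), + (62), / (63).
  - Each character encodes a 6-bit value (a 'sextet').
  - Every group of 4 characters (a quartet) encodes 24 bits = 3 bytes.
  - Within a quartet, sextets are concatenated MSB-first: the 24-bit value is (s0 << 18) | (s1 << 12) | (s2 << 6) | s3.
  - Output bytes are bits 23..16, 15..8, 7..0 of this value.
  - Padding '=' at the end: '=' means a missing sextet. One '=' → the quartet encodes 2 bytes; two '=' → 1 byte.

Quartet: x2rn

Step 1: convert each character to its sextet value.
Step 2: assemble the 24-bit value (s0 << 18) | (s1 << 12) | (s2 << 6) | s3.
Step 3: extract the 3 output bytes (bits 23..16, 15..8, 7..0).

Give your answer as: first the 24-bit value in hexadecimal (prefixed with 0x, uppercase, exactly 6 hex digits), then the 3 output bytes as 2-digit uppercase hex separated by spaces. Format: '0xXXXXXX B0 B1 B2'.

Sextets: x=49, 2=54, r=43, n=39
24-bit: (49<<18) | (54<<12) | (43<<6) | 39
      = 0xC40000 | 0x036000 | 0x000AC0 | 0x000027
      = 0xC76AE7
Bytes: (v>>16)&0xFF=C7, (v>>8)&0xFF=6A, v&0xFF=E7

Answer: 0xC76AE7 C7 6A E7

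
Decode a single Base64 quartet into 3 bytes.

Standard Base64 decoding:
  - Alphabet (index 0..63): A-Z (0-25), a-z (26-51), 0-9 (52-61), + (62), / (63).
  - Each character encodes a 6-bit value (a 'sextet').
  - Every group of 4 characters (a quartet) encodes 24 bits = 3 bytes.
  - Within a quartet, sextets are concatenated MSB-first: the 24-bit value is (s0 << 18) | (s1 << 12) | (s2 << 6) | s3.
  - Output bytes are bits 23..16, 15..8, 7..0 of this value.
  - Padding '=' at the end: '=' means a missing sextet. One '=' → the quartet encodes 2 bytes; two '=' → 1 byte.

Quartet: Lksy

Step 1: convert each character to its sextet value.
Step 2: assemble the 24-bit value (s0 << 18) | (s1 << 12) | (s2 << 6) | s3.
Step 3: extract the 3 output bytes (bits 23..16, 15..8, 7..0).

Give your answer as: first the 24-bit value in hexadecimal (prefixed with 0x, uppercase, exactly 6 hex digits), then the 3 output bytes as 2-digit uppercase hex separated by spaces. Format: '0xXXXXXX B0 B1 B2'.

Answer: 0x2E4B32 2E 4B 32

Derivation:
Sextets: L=11, k=36, s=44, y=50
24-bit: (11<<18) | (36<<12) | (44<<6) | 50
      = 0x2C0000 | 0x024000 | 0x000B00 | 0x000032
      = 0x2E4B32
Bytes: (v>>16)&0xFF=2E, (v>>8)&0xFF=4B, v&0xFF=32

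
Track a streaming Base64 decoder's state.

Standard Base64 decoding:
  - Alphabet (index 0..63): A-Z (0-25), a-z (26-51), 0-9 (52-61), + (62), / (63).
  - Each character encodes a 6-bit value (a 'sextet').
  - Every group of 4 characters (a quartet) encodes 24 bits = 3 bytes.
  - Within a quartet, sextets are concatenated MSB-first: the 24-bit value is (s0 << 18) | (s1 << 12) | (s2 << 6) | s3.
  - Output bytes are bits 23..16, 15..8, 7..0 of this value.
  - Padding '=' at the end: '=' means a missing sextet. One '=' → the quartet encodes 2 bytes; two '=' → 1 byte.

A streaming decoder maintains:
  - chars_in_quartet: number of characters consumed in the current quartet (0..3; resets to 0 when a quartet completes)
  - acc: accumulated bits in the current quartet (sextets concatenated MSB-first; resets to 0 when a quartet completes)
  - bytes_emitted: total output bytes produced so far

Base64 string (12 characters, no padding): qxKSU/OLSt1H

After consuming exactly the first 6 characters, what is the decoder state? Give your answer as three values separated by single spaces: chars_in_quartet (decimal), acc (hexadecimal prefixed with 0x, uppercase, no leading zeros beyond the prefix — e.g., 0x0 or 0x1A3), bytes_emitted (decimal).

After char 0 ('q'=42): chars_in_quartet=1 acc=0x2A bytes_emitted=0
After char 1 ('x'=49): chars_in_quartet=2 acc=0xAB1 bytes_emitted=0
After char 2 ('K'=10): chars_in_quartet=3 acc=0x2AC4A bytes_emitted=0
After char 3 ('S'=18): chars_in_quartet=4 acc=0xAB1292 -> emit AB 12 92, reset; bytes_emitted=3
After char 4 ('U'=20): chars_in_quartet=1 acc=0x14 bytes_emitted=3
After char 5 ('/'=63): chars_in_quartet=2 acc=0x53F bytes_emitted=3

Answer: 2 0x53F 3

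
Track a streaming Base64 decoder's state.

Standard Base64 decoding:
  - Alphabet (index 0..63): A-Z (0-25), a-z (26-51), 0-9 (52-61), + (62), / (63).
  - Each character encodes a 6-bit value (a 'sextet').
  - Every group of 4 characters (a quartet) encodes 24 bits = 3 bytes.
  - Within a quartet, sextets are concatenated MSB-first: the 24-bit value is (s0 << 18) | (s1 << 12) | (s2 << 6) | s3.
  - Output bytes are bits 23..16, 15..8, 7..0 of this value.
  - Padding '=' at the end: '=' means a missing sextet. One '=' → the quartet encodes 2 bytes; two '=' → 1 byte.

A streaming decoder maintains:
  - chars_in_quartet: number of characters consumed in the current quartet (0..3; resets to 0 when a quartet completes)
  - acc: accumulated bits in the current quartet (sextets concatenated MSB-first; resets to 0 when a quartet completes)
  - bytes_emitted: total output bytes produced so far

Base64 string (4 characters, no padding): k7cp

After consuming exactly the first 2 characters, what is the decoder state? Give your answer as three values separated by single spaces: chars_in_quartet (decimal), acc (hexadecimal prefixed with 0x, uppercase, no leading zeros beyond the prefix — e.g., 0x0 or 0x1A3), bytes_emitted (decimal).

Answer: 2 0x93B 0

Derivation:
After char 0 ('k'=36): chars_in_quartet=1 acc=0x24 bytes_emitted=0
After char 1 ('7'=59): chars_in_quartet=2 acc=0x93B bytes_emitted=0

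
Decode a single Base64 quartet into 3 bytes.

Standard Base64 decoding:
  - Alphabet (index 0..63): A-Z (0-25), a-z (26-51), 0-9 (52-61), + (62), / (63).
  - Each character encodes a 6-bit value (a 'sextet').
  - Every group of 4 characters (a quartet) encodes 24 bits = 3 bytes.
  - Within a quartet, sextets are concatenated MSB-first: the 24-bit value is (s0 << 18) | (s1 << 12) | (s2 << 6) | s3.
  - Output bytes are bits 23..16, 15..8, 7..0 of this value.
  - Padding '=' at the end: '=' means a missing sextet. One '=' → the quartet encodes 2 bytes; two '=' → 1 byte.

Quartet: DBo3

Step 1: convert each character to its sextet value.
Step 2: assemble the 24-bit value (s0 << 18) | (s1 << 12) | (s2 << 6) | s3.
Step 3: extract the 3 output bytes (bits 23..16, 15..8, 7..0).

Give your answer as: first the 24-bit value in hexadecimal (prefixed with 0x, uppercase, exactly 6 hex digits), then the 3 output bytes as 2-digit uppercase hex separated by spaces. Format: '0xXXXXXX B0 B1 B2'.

Sextets: D=3, B=1, o=40, 3=55
24-bit: (3<<18) | (1<<12) | (40<<6) | 55
      = 0x0C0000 | 0x001000 | 0x000A00 | 0x000037
      = 0x0C1A37
Bytes: (v>>16)&0xFF=0C, (v>>8)&0xFF=1A, v&0xFF=37

Answer: 0x0C1A37 0C 1A 37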